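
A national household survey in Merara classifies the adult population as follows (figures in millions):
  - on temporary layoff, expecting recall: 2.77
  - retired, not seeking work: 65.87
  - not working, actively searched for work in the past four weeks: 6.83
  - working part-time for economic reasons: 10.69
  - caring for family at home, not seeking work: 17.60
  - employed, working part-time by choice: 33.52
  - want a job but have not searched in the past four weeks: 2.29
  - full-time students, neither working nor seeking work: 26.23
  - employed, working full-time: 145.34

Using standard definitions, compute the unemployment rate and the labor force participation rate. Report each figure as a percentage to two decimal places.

Unemployment rate ≈ 4.82%; labor force participation rate ≈ 64.01%.

Employed = 10.69 + 33.52 + 145.34 = 189.55 million (anyone who worked, including part-time for economic reasons, counts as employed).
Unemployed = 2.77 + 6.83 = 9.60 million (jobless and actively searching, or on temporary layoff).
Labor force = 189.55 + 9.60 = 199.15 million.
Not in labor force = 65.87 + 17.60 + 2.29 + 26.23 = 111.99 million (those not working and not actively searching are outside the labor force — including those who want a job but have given up searching).
Civilian working-age population = 199.15 + 111.99 = 311.14 million.
Unemployment rate = 9.60 / 199.15 = 4.82%.
Labor force participation rate = 199.15 / 311.14 = 64.01%.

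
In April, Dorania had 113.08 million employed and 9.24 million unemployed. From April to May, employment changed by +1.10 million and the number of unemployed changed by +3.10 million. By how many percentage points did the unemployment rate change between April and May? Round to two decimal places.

The unemployment rate changed by +2.20 percentage points.

April: labor force = 113.08 + 9.24 = 122.32; u = 9.24/122.32 = 7.55%.
May: labor force = 114.18 + 12.34 = 126.52; u = 12.34/126.52 = 9.75%.
Change = 9.75% − 7.55% = +2.20 pp.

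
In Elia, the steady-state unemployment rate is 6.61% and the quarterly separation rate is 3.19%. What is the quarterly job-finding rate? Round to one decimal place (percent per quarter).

From u* = s/(s+f): f = s·(1−u)/u.
f = 3.19 × (1 − 0.0661) / 0.0661 = 2.9791 / 0.0661 ≈ 45.1% per quarter.

Job-finding rate ≈ 45.1% per quarter.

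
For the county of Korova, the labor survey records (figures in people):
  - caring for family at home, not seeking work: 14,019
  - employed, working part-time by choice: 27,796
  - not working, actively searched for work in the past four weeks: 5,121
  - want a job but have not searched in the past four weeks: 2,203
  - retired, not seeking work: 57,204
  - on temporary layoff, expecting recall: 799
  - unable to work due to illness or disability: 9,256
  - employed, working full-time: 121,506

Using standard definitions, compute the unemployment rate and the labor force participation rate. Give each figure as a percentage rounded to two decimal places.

Unemployment rate ≈ 3.81%; labor force participation rate ≈ 65.25%.

Employed = 27,796 + 121,506 = 149,302.
Unemployed = 5,121 + 799 = 5,920 (jobless and actively searching, or on temporary layoff).
Labor force = 149,302 + 5,920 = 155,222.
Not in labor force = 14,019 + 2,203 + 57,204 + 9,256 = 82,682 (those not working and not actively searching are outside the labor force — including those who want a job but have given up searching).
Civilian working-age population = 155,222 + 82,682 = 237,904.
Unemployment rate = 5,920 / 155,222 = 3.81%.
Labor force participation rate = 155,222 / 237,904 = 65.25%.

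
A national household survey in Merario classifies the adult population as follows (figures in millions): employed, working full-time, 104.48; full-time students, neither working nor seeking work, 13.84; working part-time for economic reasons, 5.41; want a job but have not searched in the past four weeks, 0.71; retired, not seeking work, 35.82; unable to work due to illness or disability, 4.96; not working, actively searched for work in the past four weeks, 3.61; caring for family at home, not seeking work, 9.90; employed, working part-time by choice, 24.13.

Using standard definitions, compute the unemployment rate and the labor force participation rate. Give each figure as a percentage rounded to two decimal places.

Employed = 104.48 + 5.41 + 24.13 = 134.02 million (anyone who worked, including part-time for economic reasons, counts as employed).
Unemployed = 3.61 million.
Labor force = 134.02 + 3.61 = 137.63 million.
Not in labor force = 13.84 + 0.71 + 35.82 + 4.96 + 9.90 = 65.23 million (those not working and not actively searching are outside the labor force — including those who want a job but have given up searching).
Civilian working-age population = 137.63 + 65.23 = 202.86 million.
Unemployment rate = 3.61 / 137.63 = 2.62%.
Labor force participation rate = 137.63 / 202.86 = 67.84%.

Unemployment rate ≈ 2.62%; labor force participation rate ≈ 67.84%.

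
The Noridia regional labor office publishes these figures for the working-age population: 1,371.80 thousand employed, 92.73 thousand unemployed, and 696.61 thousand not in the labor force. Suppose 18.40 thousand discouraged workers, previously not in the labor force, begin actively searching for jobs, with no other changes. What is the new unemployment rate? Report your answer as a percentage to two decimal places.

Initially, labor force = 1,371.80 + 92.73 = 1,464.53 thousand, so u = 92.73/1,464.53 = 6.33%.
After the change, unemployed and labor force both rise by 18.40 → E = 1,371.80, U = 111.13, labor force = 1,482.93 thousand.
New unemployment rate = 111.13 / 1,482.93 = 7.49%.

New unemployment rate ≈ 7.49%.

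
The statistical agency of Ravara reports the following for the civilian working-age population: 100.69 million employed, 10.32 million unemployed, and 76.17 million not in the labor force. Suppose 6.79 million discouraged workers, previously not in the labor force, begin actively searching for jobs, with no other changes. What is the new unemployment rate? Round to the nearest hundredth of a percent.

New unemployment rate ≈ 14.52%.

Initially, labor force = 100.69 + 10.32 = 111.01 million, so u = 10.32/111.01 = 9.30%.
After the change, unemployed and labor force both rise by 6.79 → E = 100.69, U = 17.11, labor force = 117.80 million.
New unemployment rate = 17.11 / 117.80 = 14.52%.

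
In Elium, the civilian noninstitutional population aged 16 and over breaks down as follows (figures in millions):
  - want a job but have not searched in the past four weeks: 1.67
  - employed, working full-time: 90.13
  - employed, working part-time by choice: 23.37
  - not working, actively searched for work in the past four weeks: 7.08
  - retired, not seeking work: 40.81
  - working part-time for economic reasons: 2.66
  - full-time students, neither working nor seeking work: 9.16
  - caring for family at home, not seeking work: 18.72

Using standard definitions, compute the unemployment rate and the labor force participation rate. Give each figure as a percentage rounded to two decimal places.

Unemployment rate ≈ 5.74%; labor force participation rate ≈ 63.66%.

Employed = 90.13 + 23.37 + 2.66 = 116.16 million (anyone who worked, including part-time for economic reasons, counts as employed).
Unemployed = 7.08 million.
Labor force = 116.16 + 7.08 = 123.24 million.
Not in labor force = 1.67 + 40.81 + 9.16 + 18.72 = 70.36 million (those not working and not actively searching are outside the labor force — including those who want a job but have given up searching).
Civilian working-age population = 123.24 + 70.36 = 193.60 million.
Unemployment rate = 7.08 / 123.24 = 5.74%.
Labor force participation rate = 123.24 / 193.60 = 63.66%.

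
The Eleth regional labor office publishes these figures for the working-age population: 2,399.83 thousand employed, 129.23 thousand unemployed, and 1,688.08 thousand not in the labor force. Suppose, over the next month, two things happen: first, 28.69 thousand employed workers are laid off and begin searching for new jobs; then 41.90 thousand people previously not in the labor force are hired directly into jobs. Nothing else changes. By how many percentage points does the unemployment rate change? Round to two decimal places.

Initially, labor force = 2,399.83 + 129.23 = 2,529.06 thousand, so u = 129.23/2,529.06 = 5.11%.
After the first change, employed falls and unemployed rises by 28.69; labor force unchanged → E = 2,371.14, U = 157.92, labor force = 2,529.06 thousand.
After the second change, employed and labor force both rise by 41.90; unemployed unchanged → E = 2,413.04, U = 157.92, labor force = 2,570.96 thousand.
New unemployment rate = 157.92 / 2,570.96 = 6.14%.
Change = 6.14% − 5.11% = +1.03 percentage points.

The unemployment rate changes by +1.03 percentage points.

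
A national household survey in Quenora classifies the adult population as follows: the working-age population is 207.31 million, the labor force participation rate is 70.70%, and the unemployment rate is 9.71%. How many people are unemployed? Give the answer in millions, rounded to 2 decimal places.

Labor force = 0.7070 × 207.31 = 146.57 million.
Unemployed = 0.0971 × 146.57 ≈ 14.23 million.

About 14.23 million are unemployed.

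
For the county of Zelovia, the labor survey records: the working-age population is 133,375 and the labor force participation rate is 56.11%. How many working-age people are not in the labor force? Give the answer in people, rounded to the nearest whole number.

Share not in the labor force = 1 − 0.5611 = 0.4389.
Not in labor force = 0.4389 × 133,375 ≈ 58,538.

About 58,538 are not in the labor force.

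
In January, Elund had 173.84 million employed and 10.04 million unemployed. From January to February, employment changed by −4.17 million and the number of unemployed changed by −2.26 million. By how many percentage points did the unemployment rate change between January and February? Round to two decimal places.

January: labor force = 173.84 + 10.04 = 183.88; u = 10.04/183.88 = 5.46%.
February: labor force = 169.67 + 7.78 = 177.45; u = 7.78/177.45 = 4.38%.
Change = 4.38% − 5.46% = −1.08 pp.

The unemployment rate changed by −1.08 percentage points.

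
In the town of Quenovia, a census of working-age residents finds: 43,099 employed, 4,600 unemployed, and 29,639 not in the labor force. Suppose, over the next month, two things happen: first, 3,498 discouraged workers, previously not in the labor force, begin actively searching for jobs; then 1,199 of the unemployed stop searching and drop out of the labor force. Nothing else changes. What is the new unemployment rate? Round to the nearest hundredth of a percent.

Initially, labor force = 43,099 + 4,600 = 47,699, so u = 4,600/47,699 = 9.64%.
After the first change, unemployed and labor force both rise by 3,498 → E = 43,099, U = 8,098, labor force = 51,197.
After the second change, unemployed and labor force both fall by 1,199 → E = 43,099, U = 6,899, labor force = 49,998.
New unemployment rate = 6,899 / 49,998 = 13.80%.

New unemployment rate ≈ 13.80%.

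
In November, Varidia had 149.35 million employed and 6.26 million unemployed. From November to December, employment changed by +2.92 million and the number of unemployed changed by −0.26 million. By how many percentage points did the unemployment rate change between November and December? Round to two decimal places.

November: labor force = 149.35 + 6.26 = 155.61; u = 6.26/155.61 = 4.02%.
December: labor force = 152.27 + 6.00 = 158.27; u = 6.00/158.27 = 3.79%.
Change = 3.79% − 4.02% = −0.23 pp.

The unemployment rate changed by −0.23 percentage points.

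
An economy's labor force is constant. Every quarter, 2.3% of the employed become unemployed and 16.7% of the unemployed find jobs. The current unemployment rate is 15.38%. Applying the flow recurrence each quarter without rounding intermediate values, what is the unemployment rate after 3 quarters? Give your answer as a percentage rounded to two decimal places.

Unemployment rate after three quarters ≈ 13.85%.

With a fixed labor force, u_{t+1} = u_t + s·(1−u_t) − f·u_t = u_t·(1−s−f) + s.
Here 1−s−f = 0.810 and s = 0.023.
u_1 = 0.153800 × 0.810 + 0.023 = 0.147578.
u_2 = 0.147578 × 0.810 + 0.023 = 0.142538.
u_3 = 0.142538 × 0.810 + 0.023 = 0.138456.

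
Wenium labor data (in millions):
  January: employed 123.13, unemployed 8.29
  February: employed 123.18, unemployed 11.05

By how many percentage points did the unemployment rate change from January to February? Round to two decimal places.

The unemployment rate changed by +1.92 percentage points.

January: labor force = 123.13 + 8.29 = 131.42; u = 8.29/131.42 = 6.31%.
February: labor force = 123.18 + 11.05 = 134.23; u = 11.05/134.23 = 8.23%.
Change = 8.23% − 6.31% = +1.92 pp.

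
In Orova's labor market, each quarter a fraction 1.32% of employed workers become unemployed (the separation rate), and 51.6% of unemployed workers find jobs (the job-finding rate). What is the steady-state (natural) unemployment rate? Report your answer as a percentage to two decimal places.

At steady state the flows balance: s·E = f·U, so U/(E+U) = s/(s+f).
u* = 1.32 / (1.32 + 51.6) = 1.32 / 52.92 = 2.49%.

Steady-state unemployment rate ≈ 2.49%.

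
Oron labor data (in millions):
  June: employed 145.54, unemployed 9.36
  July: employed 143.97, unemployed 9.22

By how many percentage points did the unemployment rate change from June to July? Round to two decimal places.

June: labor force = 145.54 + 9.36 = 154.90; u = 9.36/154.90 = 6.04%.
July: labor force = 143.97 + 9.22 = 153.19; u = 9.22/153.19 = 6.02%.
Change = 6.02% − 6.04% = −0.02 pp.

The unemployment rate changed by −0.02 percentage points.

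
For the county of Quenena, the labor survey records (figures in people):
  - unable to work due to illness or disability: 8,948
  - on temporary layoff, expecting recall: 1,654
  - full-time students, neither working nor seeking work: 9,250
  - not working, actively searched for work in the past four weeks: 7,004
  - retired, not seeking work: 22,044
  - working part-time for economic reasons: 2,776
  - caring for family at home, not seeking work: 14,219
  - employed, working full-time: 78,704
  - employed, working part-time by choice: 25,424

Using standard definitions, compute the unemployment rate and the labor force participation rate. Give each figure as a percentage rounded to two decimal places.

Employed = 2,776 + 78,704 + 25,424 = 106,904 (anyone who worked, including part-time for economic reasons, counts as employed).
Unemployed = 1,654 + 7,004 = 8,658 (jobless and actively searching, or on temporary layoff).
Labor force = 106,904 + 8,658 = 115,562.
Not in labor force = 8,948 + 9,250 + 22,044 + 14,219 = 54,461 (those not working and not actively searching are outside the labor force).
Civilian working-age population = 115,562 + 54,461 = 170,023.
Unemployment rate = 8,658 / 115,562 = 7.49%.
Labor force participation rate = 115,562 / 170,023 = 67.97%.

Unemployment rate ≈ 7.49%; labor force participation rate ≈ 67.97%.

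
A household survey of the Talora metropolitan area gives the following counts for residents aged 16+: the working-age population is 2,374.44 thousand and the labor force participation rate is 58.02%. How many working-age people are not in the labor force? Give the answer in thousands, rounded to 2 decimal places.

Share not in the labor force = 1 − 0.5802 = 0.4198.
Not in labor force = 0.4198 × 2,374.44 ≈ 996.79 thousand.

About 996.79 thousand are not in the labor force.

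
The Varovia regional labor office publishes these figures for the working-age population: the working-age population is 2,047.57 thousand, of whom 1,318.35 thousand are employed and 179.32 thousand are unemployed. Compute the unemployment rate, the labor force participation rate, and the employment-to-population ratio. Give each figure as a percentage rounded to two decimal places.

Unemployment rate ≈ 11.97%; labor force participation rate ≈ 73.14%; employment-population ratio ≈ 64.39%.

Labor force = employed + unemployed = 1,318.35 + 179.32 = 1,497.67 thousand.
Unemployment rate = 179.32 / 1,497.67 = 11.97%.
Labor force participation rate = 1,497.67 / 2,047.57 = 73.14%.
Employment-population ratio = 1,318.35 / 2,047.57 = 64.39%.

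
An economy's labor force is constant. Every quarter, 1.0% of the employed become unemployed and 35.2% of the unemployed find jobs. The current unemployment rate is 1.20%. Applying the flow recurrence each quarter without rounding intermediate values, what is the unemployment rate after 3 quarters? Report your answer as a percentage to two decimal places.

Unemployment rate after three quarters ≈ 2.36%.

With a fixed labor force, u_{t+1} = u_t + s·(1−u_t) − f·u_t = u_t·(1−s−f) + s.
Here 1−s−f = 0.638 and s = 0.010.
u_1 = 0.012000 × 0.638 + 0.010 = 0.017656.
u_2 = 0.017656 × 0.638 + 0.010 = 0.021265.
u_3 = 0.021265 × 0.638 + 0.010 = 0.023567.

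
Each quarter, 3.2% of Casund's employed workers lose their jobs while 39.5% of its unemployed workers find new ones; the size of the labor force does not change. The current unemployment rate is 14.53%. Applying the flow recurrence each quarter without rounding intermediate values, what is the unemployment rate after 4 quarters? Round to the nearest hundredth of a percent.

With a fixed labor force, u_{t+1} = u_t + s·(1−u_t) − f·u_t = u_t·(1−s−f) + s.
Here 1−s−f = 0.573 and s = 0.032.
u_1 = 0.145300 × 0.573 + 0.032 = 0.115257.
u_2 = 0.115257 × 0.573 + 0.032 = 0.098042.
u_3 = 0.098042 × 0.573 + 0.032 = 0.088178.
u_4 = 0.088178 × 0.573 + 0.032 = 0.082526.

Unemployment rate after four quarters ≈ 8.25%.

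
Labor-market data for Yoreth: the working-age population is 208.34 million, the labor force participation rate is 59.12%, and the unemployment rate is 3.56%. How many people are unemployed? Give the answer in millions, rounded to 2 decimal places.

Labor force = 0.5912 × 208.34 = 123.17 million.
Unemployed = 0.0356 × 123.17 ≈ 4.38 million.

About 4.38 million are unemployed.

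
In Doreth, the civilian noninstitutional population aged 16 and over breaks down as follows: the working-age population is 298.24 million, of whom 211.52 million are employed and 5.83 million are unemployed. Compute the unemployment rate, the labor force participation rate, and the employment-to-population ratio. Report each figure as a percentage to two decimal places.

Labor force = employed + unemployed = 211.52 + 5.83 = 217.35 million.
Unemployment rate = 5.83 / 217.35 = 2.68%.
Labor force participation rate = 217.35 / 298.24 = 72.88%.
Employment-population ratio = 211.52 / 298.24 = 70.92%.

Unemployment rate ≈ 2.68%; labor force participation rate ≈ 72.88%; employment-population ratio ≈ 70.92%.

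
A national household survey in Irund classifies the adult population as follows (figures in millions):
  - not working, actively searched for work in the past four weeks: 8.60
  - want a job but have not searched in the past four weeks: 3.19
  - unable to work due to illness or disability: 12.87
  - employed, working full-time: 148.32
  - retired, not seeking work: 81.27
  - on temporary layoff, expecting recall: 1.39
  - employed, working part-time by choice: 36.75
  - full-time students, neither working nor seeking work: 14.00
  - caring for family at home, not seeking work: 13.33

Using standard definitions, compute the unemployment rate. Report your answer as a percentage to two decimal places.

Employed = 148.32 + 36.75 = 185.07 million.
Unemployed = 8.60 + 1.39 = 9.99 million (jobless and actively searching, or on temporary layoff).
Labor force = 185.07 + 9.99 = 195.06 million.
Unemployment rate = 9.99 / 195.06 = 5.12%.

Unemployment rate ≈ 5.12%.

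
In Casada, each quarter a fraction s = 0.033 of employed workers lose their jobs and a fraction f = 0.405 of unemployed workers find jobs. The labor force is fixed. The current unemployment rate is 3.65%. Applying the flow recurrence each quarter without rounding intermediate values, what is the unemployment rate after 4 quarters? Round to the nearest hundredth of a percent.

Unemployment rate after four quarters ≈ 7.15%.

With a fixed labor force, u_{t+1} = u_t + s·(1−u_t) − f·u_t = u_t·(1−s−f) + s.
Here 1−s−f = 0.562 and s = 0.033.
u_1 = 0.036500 × 0.562 + 0.033 = 0.053513.
u_2 = 0.053513 × 0.562 + 0.033 = 0.063074.
u_3 = 0.063074 × 0.562 + 0.033 = 0.068448.
u_4 = 0.068448 × 0.562 + 0.033 = 0.071468.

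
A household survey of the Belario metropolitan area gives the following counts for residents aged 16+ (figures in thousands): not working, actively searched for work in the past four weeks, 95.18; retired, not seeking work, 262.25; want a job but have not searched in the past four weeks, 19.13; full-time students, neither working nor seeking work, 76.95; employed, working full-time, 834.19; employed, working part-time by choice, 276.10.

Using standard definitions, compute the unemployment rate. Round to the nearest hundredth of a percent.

Unemployment rate ≈ 7.90%.

Employed = 834.19 + 276.10 = 1,110.29 thousand.
Unemployed = 95.18 thousand.
Labor force = 1,110.29 + 95.18 = 1,205.47 thousand.
Unemployment rate = 95.18 / 1,205.47 = 7.90%.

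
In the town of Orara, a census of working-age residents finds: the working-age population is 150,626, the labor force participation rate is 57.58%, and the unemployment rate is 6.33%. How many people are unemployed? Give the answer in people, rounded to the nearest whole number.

Labor force = 0.5758 × 150,626 = 86,730.
Unemployed = 0.0633 × 86,730 ≈ 5,490.

About 5,490 are unemployed.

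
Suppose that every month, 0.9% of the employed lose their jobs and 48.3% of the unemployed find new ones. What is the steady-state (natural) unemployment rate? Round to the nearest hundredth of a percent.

At steady state the flows balance: s·E = f·U, so U/(E+U) = s/(s+f).
u* = 0.9 / (0.9 + 48.3) = 0.9 / 49.20 = 1.83%.

Steady-state unemployment rate ≈ 1.83%.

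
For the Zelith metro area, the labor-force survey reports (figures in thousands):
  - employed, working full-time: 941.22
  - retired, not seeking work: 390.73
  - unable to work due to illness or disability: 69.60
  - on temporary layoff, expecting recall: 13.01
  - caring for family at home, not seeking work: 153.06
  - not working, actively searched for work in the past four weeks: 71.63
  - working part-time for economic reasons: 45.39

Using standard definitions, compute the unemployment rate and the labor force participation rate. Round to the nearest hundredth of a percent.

Employed = 941.22 + 45.39 = 986.61 thousand (anyone who worked, including part-time for economic reasons, counts as employed).
Unemployed = 13.01 + 71.63 = 84.64 thousand (jobless and actively searching, or on temporary layoff).
Labor force = 986.61 + 84.64 = 1,071.25 thousand.
Not in labor force = 390.73 + 69.60 + 153.06 = 613.39 thousand (those not working and not actively searching are outside the labor force).
Civilian working-age population = 1,071.25 + 613.39 = 1,684.64 thousand.
Unemployment rate = 84.64 / 1,071.25 = 7.90%.
Labor force participation rate = 1,071.25 / 1,684.64 = 63.59%.

Unemployment rate ≈ 7.90%; labor force participation rate ≈ 63.59%.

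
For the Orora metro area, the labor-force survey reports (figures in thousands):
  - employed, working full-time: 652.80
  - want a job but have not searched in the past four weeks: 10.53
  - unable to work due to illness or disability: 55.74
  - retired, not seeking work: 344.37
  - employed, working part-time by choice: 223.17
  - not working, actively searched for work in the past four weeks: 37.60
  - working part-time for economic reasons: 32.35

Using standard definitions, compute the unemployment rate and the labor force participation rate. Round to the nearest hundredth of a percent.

Employed = 652.80 + 223.17 + 32.35 = 908.32 thousand (anyone who worked, including part-time for economic reasons, counts as employed).
Unemployed = 37.60 thousand.
Labor force = 908.32 + 37.60 = 945.92 thousand.
Not in labor force = 10.53 + 55.74 + 344.37 = 410.64 thousand (those not working and not actively searching are outside the labor force — including those who want a job but have given up searching).
Civilian working-age population = 945.92 + 410.64 = 1,356.56 thousand.
Unemployment rate = 37.60 / 945.92 = 3.97%.
Labor force participation rate = 945.92 / 1,356.56 = 69.73%.

Unemployment rate ≈ 3.97%; labor force participation rate ≈ 69.73%.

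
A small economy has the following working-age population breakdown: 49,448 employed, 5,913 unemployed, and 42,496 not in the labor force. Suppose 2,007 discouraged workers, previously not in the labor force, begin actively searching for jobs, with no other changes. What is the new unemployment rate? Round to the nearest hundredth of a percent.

Initially, labor force = 49,448 + 5,913 = 55,361, so u = 5,913/55,361 = 10.68%.
After the change, unemployed and labor force both rise by 2,007 → E = 49,448, U = 7,920, labor force = 57,368.
New unemployment rate = 7,920 / 57,368 = 13.81%.

New unemployment rate ≈ 13.81%.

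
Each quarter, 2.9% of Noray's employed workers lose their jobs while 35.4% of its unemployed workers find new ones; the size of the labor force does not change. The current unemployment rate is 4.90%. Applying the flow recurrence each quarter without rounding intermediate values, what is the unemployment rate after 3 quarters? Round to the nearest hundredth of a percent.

With a fixed labor force, u_{t+1} = u_t + s·(1−u_t) − f·u_t = u_t·(1−s−f) + s.
Here 1−s−f = 0.617 and s = 0.029.
u_1 = 0.049000 × 0.617 + 0.029 = 0.059233.
u_2 = 0.059233 × 0.617 + 0.029 = 0.065547.
u_3 = 0.065547 × 0.617 + 0.029 = 0.069442.

Unemployment rate after three quarters ≈ 6.94%.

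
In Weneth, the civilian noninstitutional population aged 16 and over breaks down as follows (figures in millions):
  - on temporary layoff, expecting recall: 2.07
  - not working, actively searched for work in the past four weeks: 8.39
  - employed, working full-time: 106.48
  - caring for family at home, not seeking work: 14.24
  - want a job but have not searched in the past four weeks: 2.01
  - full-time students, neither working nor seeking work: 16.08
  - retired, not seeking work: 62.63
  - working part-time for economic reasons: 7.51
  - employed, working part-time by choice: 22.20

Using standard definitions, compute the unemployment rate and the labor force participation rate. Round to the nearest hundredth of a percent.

Unemployment rate ≈ 7.13%; labor force participation rate ≈ 60.70%.

Employed = 106.48 + 7.51 + 22.20 = 136.19 million (anyone who worked, including part-time for economic reasons, counts as employed).
Unemployed = 2.07 + 8.39 = 10.46 million (jobless and actively searching, or on temporary layoff).
Labor force = 136.19 + 10.46 = 146.65 million.
Not in labor force = 14.24 + 2.01 + 16.08 + 62.63 = 94.96 million (those not working and not actively searching are outside the labor force — including those who want a job but have given up searching).
Civilian working-age population = 146.65 + 94.96 = 241.61 million.
Unemployment rate = 10.46 / 146.65 = 7.13%.
Labor force participation rate = 146.65 / 241.61 = 60.70%.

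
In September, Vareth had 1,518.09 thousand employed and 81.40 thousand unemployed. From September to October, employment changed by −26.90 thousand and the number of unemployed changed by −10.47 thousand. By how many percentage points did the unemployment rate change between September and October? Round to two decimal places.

September: labor force = 1,518.09 + 81.40 = 1,599.49; u = 81.40/1,599.49 = 5.09%.
October: labor force = 1,491.19 + 70.93 = 1,562.12; u = 70.93/1,562.12 = 4.54%.
Change = 4.54% − 5.09% = −0.55 pp.

The unemployment rate changed by −0.55 percentage points.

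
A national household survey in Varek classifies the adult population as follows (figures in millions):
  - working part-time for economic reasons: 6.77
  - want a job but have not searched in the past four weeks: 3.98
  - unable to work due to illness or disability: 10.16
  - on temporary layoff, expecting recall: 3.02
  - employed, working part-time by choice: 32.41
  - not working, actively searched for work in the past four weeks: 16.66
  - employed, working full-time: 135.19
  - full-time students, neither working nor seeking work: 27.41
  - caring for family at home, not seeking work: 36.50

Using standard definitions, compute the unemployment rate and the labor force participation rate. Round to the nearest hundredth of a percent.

Employed = 6.77 + 32.41 + 135.19 = 174.37 million (anyone who worked, including part-time for economic reasons, counts as employed).
Unemployed = 3.02 + 16.66 = 19.68 million (jobless and actively searching, or on temporary layoff).
Labor force = 174.37 + 19.68 = 194.05 million.
Not in labor force = 3.98 + 10.16 + 27.41 + 36.50 = 78.05 million (those not working and not actively searching are outside the labor force — including those who want a job but have given up searching).
Civilian working-age population = 194.05 + 78.05 = 272.10 million.
Unemployment rate = 19.68 / 194.05 = 10.14%.
Labor force participation rate = 194.05 / 272.10 = 71.32%.

Unemployment rate ≈ 10.14%; labor force participation rate ≈ 71.32%.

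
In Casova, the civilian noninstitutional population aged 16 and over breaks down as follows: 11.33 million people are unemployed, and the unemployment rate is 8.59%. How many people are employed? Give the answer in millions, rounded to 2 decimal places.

About 120.57 million are employed.

Labor force = U / u = 11.33 / 0.0859 ≈ 131.90 million.
Employed = labor force − unemployed = 131.90 − 11.33 = 120.57 million.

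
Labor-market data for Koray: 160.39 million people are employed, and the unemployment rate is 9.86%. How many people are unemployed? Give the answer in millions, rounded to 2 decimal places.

Let U be the number unemployed. The labor force is E + U, and U/(E+U) = 0.0986.
So U = 0.0986 × 160.39 / (1 − 0.0986) = 15.8145 / 0.9014 ≈ 17.54 million.

About 17.54 million are unemployed.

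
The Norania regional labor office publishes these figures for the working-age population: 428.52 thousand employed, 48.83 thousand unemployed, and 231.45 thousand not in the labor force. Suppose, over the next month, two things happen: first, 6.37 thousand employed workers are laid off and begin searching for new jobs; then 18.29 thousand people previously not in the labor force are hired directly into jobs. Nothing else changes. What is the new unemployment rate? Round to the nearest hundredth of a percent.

Initially, labor force = 428.52 + 48.83 = 477.35 thousand, so u = 48.83/477.35 = 10.23%.
After the first change, employed falls and unemployed rises by 6.37; labor force unchanged → E = 422.15, U = 55.20, labor force = 477.35 thousand.
After the second change, employed and labor force both rise by 18.29; unemployed unchanged → E = 440.44, U = 55.20, labor force = 495.64 thousand.
New unemployment rate = 55.20 / 495.64 = 11.14%.

New unemployment rate ≈ 11.14%.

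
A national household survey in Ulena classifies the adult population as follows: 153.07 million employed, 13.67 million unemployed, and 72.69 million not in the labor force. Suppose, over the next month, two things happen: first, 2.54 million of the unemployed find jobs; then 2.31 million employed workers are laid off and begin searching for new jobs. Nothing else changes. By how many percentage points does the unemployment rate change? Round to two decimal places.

The unemployment rate changes by −0.14 percentage points.

Initially, labor force = 153.07 + 13.67 = 166.74 million, so u = 13.67/166.74 = 8.20%.
After the first change, unemployed falls and employed rises by 2.54; labor force unchanged → E = 155.61, U = 11.13, labor force = 166.74 million.
After the second change, employed falls and unemployed rises by 2.31; labor force unchanged → E = 153.30, U = 13.44, labor force = 166.74 million.
New unemployment rate = 13.44 / 166.74 = 8.06%.
Change = 8.06% − 8.20% = −0.14 percentage points.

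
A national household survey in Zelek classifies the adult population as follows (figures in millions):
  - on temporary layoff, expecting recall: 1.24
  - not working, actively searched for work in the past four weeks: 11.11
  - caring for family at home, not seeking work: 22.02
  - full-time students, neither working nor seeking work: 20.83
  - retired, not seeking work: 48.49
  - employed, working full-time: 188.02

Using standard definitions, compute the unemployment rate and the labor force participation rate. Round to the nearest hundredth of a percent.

Employed = 188.02 million.
Unemployed = 1.24 + 11.11 = 12.35 million (jobless and actively searching, or on temporary layoff).
Labor force = 188.02 + 12.35 = 200.37 million.
Not in labor force = 22.02 + 20.83 + 48.49 = 91.34 million (those not working and not actively searching are outside the labor force).
Civilian working-age population = 200.37 + 91.34 = 291.71 million.
Unemployment rate = 12.35 / 200.37 = 6.16%.
Labor force participation rate = 200.37 / 291.71 = 68.69%.

Unemployment rate ≈ 6.16%; labor force participation rate ≈ 68.69%.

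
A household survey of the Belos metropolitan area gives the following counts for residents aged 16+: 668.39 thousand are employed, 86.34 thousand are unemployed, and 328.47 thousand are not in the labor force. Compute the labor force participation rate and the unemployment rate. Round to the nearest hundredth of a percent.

Labor force participation rate ≈ 69.68%; unemployment rate ≈ 11.44%.

Labor force = employed + unemployed = 668.39 + 86.34 = 754.73 thousand.
Working-age population = 754.73 + 328.47 = 1,083.20 thousand.
Unemployment rate = 86.34 / 754.73 = 11.44%.
Labor force participation rate = 754.73 / 1,083.20 = 69.68%.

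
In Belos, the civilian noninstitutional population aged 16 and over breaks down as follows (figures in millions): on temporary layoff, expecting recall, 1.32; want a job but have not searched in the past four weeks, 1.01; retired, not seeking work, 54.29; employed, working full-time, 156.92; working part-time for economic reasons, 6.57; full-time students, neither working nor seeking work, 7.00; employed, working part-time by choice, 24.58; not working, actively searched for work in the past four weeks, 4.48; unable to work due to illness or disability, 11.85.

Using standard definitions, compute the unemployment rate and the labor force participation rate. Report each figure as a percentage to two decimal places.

Employed = 156.92 + 6.57 + 24.58 = 188.07 million (anyone who worked, including part-time for economic reasons, counts as employed).
Unemployed = 1.32 + 4.48 = 5.80 million (jobless and actively searching, or on temporary layoff).
Labor force = 188.07 + 5.80 = 193.87 million.
Not in labor force = 1.01 + 54.29 + 7.00 + 11.85 = 74.15 million (those not working and not actively searching are outside the labor force — including those who want a job but have given up searching).
Civilian working-age population = 193.87 + 74.15 = 268.02 million.
Unemployment rate = 5.80 / 193.87 = 2.99%.
Labor force participation rate = 193.87 / 268.02 = 72.33%.

Unemployment rate ≈ 2.99%; labor force participation rate ≈ 72.33%.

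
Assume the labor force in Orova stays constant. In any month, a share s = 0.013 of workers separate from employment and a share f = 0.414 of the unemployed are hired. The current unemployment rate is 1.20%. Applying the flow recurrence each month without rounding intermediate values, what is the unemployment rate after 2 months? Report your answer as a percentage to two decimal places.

Unemployment rate after two months ≈ 2.44%.

With a fixed labor force, u_{t+1} = u_t + s·(1−u_t) − f·u_t = u_t·(1−s−f) + s.
Here 1−s−f = 0.573 and s = 0.013.
u_1 = 0.012000 × 0.573 + 0.013 = 0.019876.
u_2 = 0.019876 × 0.573 + 0.013 = 0.024389.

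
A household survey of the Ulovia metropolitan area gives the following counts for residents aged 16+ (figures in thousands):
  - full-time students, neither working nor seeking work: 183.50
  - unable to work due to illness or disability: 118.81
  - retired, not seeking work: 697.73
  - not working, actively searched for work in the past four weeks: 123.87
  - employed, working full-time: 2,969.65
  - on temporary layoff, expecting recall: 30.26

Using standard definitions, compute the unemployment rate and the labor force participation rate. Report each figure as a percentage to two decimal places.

Employed = 2,969.65 thousand.
Unemployed = 123.87 + 30.26 = 154.13 thousand (jobless and actively searching, or on temporary layoff).
Labor force = 2,969.65 + 154.13 = 3,123.78 thousand.
Not in labor force = 183.50 + 118.81 + 697.73 = 1,000.04 thousand (those not working and not actively searching are outside the labor force).
Civilian working-age population = 3,123.78 + 1,000.04 = 4,123.82 thousand.
Unemployment rate = 154.13 / 3,123.78 = 4.93%.
Labor force participation rate = 3,123.78 / 4,123.82 = 75.75%.

Unemployment rate ≈ 4.93%; labor force participation rate ≈ 75.75%.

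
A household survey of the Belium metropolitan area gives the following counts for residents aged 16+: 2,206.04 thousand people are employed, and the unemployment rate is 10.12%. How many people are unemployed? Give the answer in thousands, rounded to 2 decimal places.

About 248.39 thousand are unemployed.

Let U be the number unemployed. The labor force is E + U, and U/(E+U) = 0.1012.
So U = 0.1012 × 2,206.04 / (1 − 0.1012) = 223.2512 / 0.8988 ≈ 248.39 thousand.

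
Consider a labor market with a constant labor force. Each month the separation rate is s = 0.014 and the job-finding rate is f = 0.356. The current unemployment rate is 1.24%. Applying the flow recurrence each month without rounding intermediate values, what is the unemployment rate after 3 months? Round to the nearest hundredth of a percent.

With a fixed labor force, u_{t+1} = u_t + s·(1−u_t) − f·u_t = u_t·(1−s−f) + s.
Here 1−s−f = 0.630 and s = 0.014.
u_1 = 0.012400 × 0.630 + 0.014 = 0.021812.
u_2 = 0.021812 × 0.630 + 0.014 = 0.027742.
u_3 = 0.027742 × 0.630 + 0.014 = 0.031477.

Unemployment rate after three months ≈ 3.15%.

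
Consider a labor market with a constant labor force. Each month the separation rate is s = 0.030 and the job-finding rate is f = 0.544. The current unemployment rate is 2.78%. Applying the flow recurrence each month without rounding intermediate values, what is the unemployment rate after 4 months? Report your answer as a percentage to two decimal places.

With a fixed labor force, u_{t+1} = u_t + s·(1−u_t) − f·u_t = u_t·(1−s−f) + s.
Here 1−s−f = 0.426 and s = 0.030.
u_1 = 0.027800 × 0.426 + 0.030 = 0.041843.
u_2 = 0.041843 × 0.426 + 0.030 = 0.047825.
u_3 = 0.047825 × 0.426 + 0.030 = 0.050373.
u_4 = 0.050373 × 0.426 + 0.030 = 0.051459.

Unemployment rate after four months ≈ 5.15%.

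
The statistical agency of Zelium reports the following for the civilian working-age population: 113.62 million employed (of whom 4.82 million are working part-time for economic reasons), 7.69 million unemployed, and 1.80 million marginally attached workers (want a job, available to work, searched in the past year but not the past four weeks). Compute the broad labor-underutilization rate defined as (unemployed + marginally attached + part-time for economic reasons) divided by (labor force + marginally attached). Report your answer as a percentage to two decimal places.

Broad underutilization rate ≈ 11.62%.

Labor force = 113.62 + 7.69 = 121.31 million.
Numerator = 7.69 + 1.80 + 4.82 = 14.31 million.
Denominator = 121.31 + 1.80 = 123.11 million.
Broad rate = 14.31 / 123.11 = 11.62%.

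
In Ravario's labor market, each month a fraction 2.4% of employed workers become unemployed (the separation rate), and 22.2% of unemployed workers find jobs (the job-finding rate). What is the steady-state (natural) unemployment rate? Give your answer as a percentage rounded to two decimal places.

At steady state the flows balance: s·E = f·U, so U/(E+U) = s/(s+f).
u* = 2.4 / (2.4 + 22.2) = 2.4 / 24.60 = 9.76%.

Steady-state unemployment rate ≈ 9.76%.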